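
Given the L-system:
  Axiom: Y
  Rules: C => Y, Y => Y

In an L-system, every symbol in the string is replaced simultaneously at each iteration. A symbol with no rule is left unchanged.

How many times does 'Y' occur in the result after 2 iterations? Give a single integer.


Step 0: Y  (1 'Y')
Step 1: Y  (1 'Y')
Step 2: Y  (1 'Y')

Answer: 1


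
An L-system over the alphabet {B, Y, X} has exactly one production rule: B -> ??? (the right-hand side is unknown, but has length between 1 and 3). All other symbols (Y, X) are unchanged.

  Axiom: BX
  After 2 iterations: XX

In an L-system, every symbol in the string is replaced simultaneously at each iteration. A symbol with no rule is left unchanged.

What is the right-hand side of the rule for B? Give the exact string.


Answer: X

Derivation:
Trying B -> X:
  Step 0: BX
  Step 1: XX
  Step 2: XX
Matches the given result.


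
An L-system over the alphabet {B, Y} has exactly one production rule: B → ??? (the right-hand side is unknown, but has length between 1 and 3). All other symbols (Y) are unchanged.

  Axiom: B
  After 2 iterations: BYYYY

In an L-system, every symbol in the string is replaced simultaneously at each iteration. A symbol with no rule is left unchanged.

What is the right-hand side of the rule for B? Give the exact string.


Answer: BYY

Derivation:
Trying B → BYY:
  Step 0: B
  Step 1: BYY
  Step 2: BYYYY
Matches the given result.


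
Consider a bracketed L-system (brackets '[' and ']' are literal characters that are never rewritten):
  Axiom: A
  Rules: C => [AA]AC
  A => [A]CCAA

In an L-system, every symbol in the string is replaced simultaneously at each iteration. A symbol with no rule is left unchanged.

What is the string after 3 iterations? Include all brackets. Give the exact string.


Answer: [[[A]CCAA][AA]AC[AA]AC[A]CCAA[A]CCAA][[A]CCAA[A]CCAA][A]CCAA[AA]AC[[A]CCAA[A]CCAA][A]CCAA[AA]AC[[A]CCAA][AA]AC[AA]AC[A]CCAA[A]CCAA[[A]CCAA][AA]AC[AA]AC[A]CCAA[A]CCAA

Derivation:
Step 0: A
Step 1: [A]CCAA
Step 2: [[A]CCAA][AA]AC[AA]AC[A]CCAA[A]CCAA
Step 3: [[[A]CCAA][AA]AC[AA]AC[A]CCAA[A]CCAA][[A]CCAA[A]CCAA][A]CCAA[AA]AC[[A]CCAA[A]CCAA][A]CCAA[AA]AC[[A]CCAA][AA]AC[AA]AC[A]CCAA[A]CCAA[[A]CCAA][AA]AC[AA]AC[A]CCAA[A]CCAA


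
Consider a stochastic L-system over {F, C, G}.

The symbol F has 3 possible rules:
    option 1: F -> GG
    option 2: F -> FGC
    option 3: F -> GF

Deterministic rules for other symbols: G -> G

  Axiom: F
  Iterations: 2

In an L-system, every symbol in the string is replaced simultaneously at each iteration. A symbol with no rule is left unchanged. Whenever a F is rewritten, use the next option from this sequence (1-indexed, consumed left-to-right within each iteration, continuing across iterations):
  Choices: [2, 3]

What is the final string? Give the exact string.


Answer: GFGC

Derivation:
Step 0: F
Step 1: FGC  (used choices [2])
Step 2: GFGC  (used choices [3])


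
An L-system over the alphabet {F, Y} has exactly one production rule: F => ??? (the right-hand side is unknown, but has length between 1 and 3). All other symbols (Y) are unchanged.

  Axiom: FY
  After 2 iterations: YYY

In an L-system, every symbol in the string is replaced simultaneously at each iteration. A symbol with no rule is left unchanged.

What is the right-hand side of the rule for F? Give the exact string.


Trying F => YY:
  Step 0: FY
  Step 1: YYY
  Step 2: YYY
Matches the given result.

Answer: YY


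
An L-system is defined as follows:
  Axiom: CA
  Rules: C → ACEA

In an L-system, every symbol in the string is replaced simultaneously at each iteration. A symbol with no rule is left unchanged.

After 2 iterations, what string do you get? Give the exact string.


Answer: AACEAEAA

Derivation:
Step 0: CA
Step 1: ACEAA
Step 2: AACEAEAA


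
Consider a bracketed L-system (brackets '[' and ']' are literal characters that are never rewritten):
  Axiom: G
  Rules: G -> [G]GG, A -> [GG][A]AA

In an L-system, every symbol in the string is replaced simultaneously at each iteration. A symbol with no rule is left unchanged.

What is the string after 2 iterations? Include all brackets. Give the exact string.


Step 0: G
Step 1: [G]GG
Step 2: [[G]GG][G]GG[G]GG

Answer: [[G]GG][G]GG[G]GG


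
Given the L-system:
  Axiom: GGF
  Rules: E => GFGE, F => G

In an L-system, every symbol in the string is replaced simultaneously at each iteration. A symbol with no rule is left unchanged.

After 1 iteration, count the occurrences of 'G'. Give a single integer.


Answer: 3

Derivation:
Step 0: GGF  (2 'G')
Step 1: GGG  (3 'G')


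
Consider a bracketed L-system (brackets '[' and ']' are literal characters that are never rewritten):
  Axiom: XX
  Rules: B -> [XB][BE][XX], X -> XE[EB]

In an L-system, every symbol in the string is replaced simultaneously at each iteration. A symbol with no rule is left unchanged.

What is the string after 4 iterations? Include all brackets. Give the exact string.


Step 0: XX
Step 1: XE[EB]XE[EB]
Step 2: XE[EB]E[E[XB][BE][XX]]XE[EB]E[E[XB][BE][XX]]
Step 3: XE[EB]E[E[XB][BE][XX]]E[E[XE[EB][XB][BE][XX]][[XB][BE][XX]E][XE[EB]XE[EB]]]XE[EB]E[E[XB][BE][XX]]E[E[XE[EB][XB][BE][XX]][[XB][BE][XX]E][XE[EB]XE[EB]]]
Step 4: XE[EB]E[E[XB][BE][XX]]E[E[XE[EB][XB][BE][XX]][[XB][BE][XX]E][XE[EB]XE[EB]]]E[E[XE[EB]E[E[XB][BE][XX]][XE[EB][XB][BE][XX]][[XB][BE][XX]E][XE[EB]XE[EB]]][[XE[EB][XB][BE][XX]][[XB][BE][XX]E][XE[EB]XE[EB]]E][XE[EB]E[E[XB][BE][XX]]XE[EB]E[E[XB][BE][XX]]]]XE[EB]E[E[XB][BE][XX]]E[E[XE[EB][XB][BE][XX]][[XB][BE][XX]E][XE[EB]XE[EB]]]E[E[XE[EB]E[E[XB][BE][XX]][XE[EB][XB][BE][XX]][[XB][BE][XX]E][XE[EB]XE[EB]]][[XE[EB][XB][BE][XX]][[XB][BE][XX]E][XE[EB]XE[EB]]E][XE[EB]E[E[XB][BE][XX]]XE[EB]E[E[XB][BE][XX]]]]

Answer: XE[EB]E[E[XB][BE][XX]]E[E[XE[EB][XB][BE][XX]][[XB][BE][XX]E][XE[EB]XE[EB]]]E[E[XE[EB]E[E[XB][BE][XX]][XE[EB][XB][BE][XX]][[XB][BE][XX]E][XE[EB]XE[EB]]][[XE[EB][XB][BE][XX]][[XB][BE][XX]E][XE[EB]XE[EB]]E][XE[EB]E[E[XB][BE][XX]]XE[EB]E[E[XB][BE][XX]]]]XE[EB]E[E[XB][BE][XX]]E[E[XE[EB][XB][BE][XX]][[XB][BE][XX]E][XE[EB]XE[EB]]]E[E[XE[EB]E[E[XB][BE][XX]][XE[EB][XB][BE][XX]][[XB][BE][XX]E][XE[EB]XE[EB]]][[XE[EB][XB][BE][XX]][[XB][BE][XX]E][XE[EB]XE[EB]]E][XE[EB]E[E[XB][BE][XX]]XE[EB]E[E[XB][BE][XX]]]]


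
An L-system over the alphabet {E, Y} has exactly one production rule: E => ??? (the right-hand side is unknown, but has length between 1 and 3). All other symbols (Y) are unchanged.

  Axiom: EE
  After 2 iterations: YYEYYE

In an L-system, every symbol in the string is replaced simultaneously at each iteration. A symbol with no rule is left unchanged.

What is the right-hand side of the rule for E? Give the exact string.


Trying E => YE:
  Step 0: EE
  Step 1: YEYE
  Step 2: YYEYYE
Matches the given result.

Answer: YE


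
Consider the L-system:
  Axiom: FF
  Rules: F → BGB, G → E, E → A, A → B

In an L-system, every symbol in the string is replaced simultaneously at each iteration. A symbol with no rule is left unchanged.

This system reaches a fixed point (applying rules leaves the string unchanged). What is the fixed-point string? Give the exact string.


Step 0: FF
Step 1: BGBBGB
Step 2: BEBBEB
Step 3: BABBAB
Step 4: BBBBBB
Step 5: BBBBBB  (unchanged — fixed point at step 4)

Answer: BBBBBB


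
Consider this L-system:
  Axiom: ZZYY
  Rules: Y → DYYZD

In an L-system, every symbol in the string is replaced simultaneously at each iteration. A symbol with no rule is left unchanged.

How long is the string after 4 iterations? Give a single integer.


Step 0: length = 4
Step 1: length = 12
Step 2: length = 28
Step 3: length = 60
Step 4: length = 124

Answer: 124


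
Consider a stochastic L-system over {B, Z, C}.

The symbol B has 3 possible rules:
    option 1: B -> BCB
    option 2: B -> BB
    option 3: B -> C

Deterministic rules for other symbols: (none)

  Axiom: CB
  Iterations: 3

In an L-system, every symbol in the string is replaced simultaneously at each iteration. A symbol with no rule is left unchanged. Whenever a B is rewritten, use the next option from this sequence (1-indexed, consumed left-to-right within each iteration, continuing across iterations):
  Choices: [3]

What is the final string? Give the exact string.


Answer: CC

Derivation:
Step 0: CB
Step 1: CC  (used choices [3])
Step 2: CC  (used choices [])
Step 3: CC  (used choices [])


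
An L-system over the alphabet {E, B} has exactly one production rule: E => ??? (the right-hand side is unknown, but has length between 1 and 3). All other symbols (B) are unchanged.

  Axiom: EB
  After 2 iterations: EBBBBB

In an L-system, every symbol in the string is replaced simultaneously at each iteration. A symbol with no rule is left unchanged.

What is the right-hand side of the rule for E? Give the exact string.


Answer: EBB

Derivation:
Trying E => EBB:
  Step 0: EB
  Step 1: EBBB
  Step 2: EBBBBB
Matches the given result.


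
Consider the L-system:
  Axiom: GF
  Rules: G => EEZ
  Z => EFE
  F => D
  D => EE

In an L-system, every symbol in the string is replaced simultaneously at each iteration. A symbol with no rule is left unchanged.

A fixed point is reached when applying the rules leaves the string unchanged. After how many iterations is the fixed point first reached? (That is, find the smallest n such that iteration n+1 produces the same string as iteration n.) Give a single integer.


Step 0: GF
Step 1: EEZD
Step 2: EEEFEEE
Step 3: EEEDEEE
Step 4: EEEEEEEE
Step 5: EEEEEEEE  (unchanged — fixed point at step 4)

Answer: 4


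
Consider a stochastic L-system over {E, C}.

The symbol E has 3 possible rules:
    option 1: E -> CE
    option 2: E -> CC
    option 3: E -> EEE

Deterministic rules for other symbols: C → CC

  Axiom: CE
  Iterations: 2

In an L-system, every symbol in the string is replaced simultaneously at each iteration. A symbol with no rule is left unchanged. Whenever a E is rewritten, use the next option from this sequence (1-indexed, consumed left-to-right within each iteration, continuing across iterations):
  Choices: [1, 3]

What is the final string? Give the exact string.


Step 0: CE
Step 1: CCCE  (used choices [1])
Step 2: CCCCCCEEE  (used choices [3])

Answer: CCCCCCEEE


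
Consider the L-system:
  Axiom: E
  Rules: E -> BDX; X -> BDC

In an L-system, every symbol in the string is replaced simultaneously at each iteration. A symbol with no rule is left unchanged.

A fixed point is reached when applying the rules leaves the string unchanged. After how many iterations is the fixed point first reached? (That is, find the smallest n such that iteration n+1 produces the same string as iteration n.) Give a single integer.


Answer: 2

Derivation:
Step 0: E
Step 1: BDX
Step 2: BDBDC
Step 3: BDBDC  (unchanged — fixed point at step 2)


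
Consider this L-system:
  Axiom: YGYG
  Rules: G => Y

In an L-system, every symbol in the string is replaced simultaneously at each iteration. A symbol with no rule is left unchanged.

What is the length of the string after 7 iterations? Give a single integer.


Answer: 4

Derivation:
Step 0: length = 4
Step 1: length = 4
Step 2: length = 4
Step 3: length = 4
Step 4: length = 4
Step 5: length = 4
Step 6: length = 4
Step 7: length = 4


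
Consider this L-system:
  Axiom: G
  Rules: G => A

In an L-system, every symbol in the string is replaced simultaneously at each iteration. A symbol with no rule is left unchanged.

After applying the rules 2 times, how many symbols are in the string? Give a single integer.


Answer: 1

Derivation:
Step 0: length = 1
Step 1: length = 1
Step 2: length = 1


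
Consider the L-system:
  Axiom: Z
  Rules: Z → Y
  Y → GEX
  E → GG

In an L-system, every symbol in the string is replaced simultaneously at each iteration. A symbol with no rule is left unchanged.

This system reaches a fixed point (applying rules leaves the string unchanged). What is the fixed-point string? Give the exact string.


Answer: GGGX

Derivation:
Step 0: Z
Step 1: Y
Step 2: GEX
Step 3: GGGX
Step 4: GGGX  (unchanged — fixed point at step 3)


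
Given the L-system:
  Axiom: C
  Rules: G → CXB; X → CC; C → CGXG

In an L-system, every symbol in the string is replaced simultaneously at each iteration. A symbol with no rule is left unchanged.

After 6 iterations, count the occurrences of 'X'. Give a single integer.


Step 0: C  (0 'X')
Step 1: CGXG  (1 'X')
Step 2: CGXGCXBCCCXB  (3 'X')
Step 3: CGXGCXBCCCXBCGXGCCBCGXGCGXGCGXGCCB  (7 'X')
Step 4: CGXGCXBCCCXBCGXGCCBCGXGCGXGCGXGCCBCGXGCXBCCCXBCGXGCGXGBCGXGCXBCCCXBCGXGCXBCCCXBCGXGCXBCCCXBCGXGCGXGB  (23 'X')
Step 5: CGXGCXBCCCXBCGXGCCBCGXGCGXGCGXGCCBCGXGCXBCCCXBCGXGCGXGBCGXGCXBCCCXBCGXGCXBCCCXBCGXGCXBCCCXBCGXGCGXGBCGXGCXBCCCXBCGXGCCBCGXGCGXGCGXGCCBCGXGCXBCCCXBCGXGCXBCCCXBBCGXGCXBCCCXBCGXGCCBCGXGCGXGCGXGCCBCGXGCXBCCCXBCGXGCCBCGXGCGXGCGXGCCBCGXGCXBCCCXBCGXGCCBCGXGCGXGCGXGCCBCGXGCXBCCCXBCGXGCXBCCCXBB  (63 'X')
Step 6: CGXGCXBCCCXBCGXGCCBCGXGCGXGCGXGCCBCGXGCXBCCCXBCGXGCGXGBCGXGCXBCCCXBCGXGCXBCCCXBCGXGCXBCCCXBCGXGCGXGBCGXGCXBCCCXBCGXGCCBCGXGCGXGCGXGCCBCGXGCXBCCCXBCGXGCXBCCCXBBCGXGCXBCCCXBCGXGCCBCGXGCGXGCGXGCCBCGXGCXBCCCXBCGXGCCBCGXGCGXGCGXGCCBCGXGCXBCCCXBCGXGCCBCGXGCGXGCGXGCCBCGXGCXBCCCXBCGXGCXBCCCXBBCGXGCXBCCCXBCGXGCCBCGXGCGXGCGXGCCBCGXGCXBCCCXBCGXGCGXGBCGXGCXBCCCXBCGXGCXBCCCXBCGXGCXBCCCXBCGXGCGXGBCGXGCXBCCCXBCGXGCCBCGXGCGXGCGXGCCBCGXGCXBCCCXBCGXGCCBCGXGCGXGCGXGCCBBCGXGCXBCCCXBCGXGCCBCGXGCGXGCGXGCCBCGXGCXBCCCXBCGXGCGXGBCGXGCXBCCCXBCGXGCXBCCCXBCGXGCXBCCCXBCGXGCGXGBCGXGCXBCCCXBCGXGCCBCGXGCGXGCGXGCCBCGXGCXBCCCXBCGXGCGXGBCGXGCXBCCCXBCGXGCXBCCCXBCGXGCXBCCCXBCGXGCGXGBCGXGCXBCCCXBCGXGCCBCGXGCGXGCGXGCCBCGXGCXBCCCXBCGXGCGXGBCGXGCXBCCCXBCGXGCXBCCCXBCGXGCXBCCCXBCGXGCGXGBCGXGCXBCCCXBCGXGCCBCGXGCGXGCGXGCCBCGXGCXBCCCXBCGXGCCBCGXGCGXGCGXGCCBB  (183 'X')

Answer: 183


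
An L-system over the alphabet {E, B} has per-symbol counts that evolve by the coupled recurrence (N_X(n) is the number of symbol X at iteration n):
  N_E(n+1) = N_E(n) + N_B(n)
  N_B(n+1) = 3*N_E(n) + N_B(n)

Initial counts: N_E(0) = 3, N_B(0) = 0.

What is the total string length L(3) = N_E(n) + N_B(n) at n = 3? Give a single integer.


Answer: 84

Derivation:
Step 0: N_E=3, N_B=0, L=3
Step 1: N_E=3, N_B=9, L=12
Step 2: N_E=12, N_B=18, L=30
Step 3: N_E=30, N_B=54, L=84


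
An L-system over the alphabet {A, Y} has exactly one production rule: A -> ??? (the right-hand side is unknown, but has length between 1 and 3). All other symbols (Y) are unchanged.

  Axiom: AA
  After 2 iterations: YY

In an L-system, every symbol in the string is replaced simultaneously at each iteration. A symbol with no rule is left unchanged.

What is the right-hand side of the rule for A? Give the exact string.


Answer: Y

Derivation:
Trying A -> Y:
  Step 0: AA
  Step 1: YY
  Step 2: YY
Matches the given result.


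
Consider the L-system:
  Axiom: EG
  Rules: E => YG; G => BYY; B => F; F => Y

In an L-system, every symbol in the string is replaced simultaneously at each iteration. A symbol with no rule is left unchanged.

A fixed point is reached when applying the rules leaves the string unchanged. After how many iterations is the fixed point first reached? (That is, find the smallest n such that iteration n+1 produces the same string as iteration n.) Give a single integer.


Step 0: EG
Step 1: YGBYY
Step 2: YBYYFYY
Step 3: YFYYYYY
Step 4: YYYYYYY
Step 5: YYYYYYY  (unchanged — fixed point at step 4)

Answer: 4


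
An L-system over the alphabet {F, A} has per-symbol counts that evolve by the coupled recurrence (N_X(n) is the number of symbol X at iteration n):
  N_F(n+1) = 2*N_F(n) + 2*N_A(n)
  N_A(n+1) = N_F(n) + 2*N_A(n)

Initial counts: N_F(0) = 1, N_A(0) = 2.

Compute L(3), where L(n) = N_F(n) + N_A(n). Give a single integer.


Answer: 130

Derivation:
Step 0: N_F=1, N_A=2, L=3
Step 1: N_F=6, N_A=5, L=11
Step 2: N_F=22, N_A=16, L=38
Step 3: N_F=76, N_A=54, L=130


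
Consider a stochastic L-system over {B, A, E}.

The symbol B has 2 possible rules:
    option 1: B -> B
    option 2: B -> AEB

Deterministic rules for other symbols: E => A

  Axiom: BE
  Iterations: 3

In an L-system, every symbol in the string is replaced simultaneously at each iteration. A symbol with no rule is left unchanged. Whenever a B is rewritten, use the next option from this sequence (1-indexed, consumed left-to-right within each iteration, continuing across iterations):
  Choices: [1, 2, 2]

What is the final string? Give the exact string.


Answer: AAAEBA

Derivation:
Step 0: BE
Step 1: BA  (used choices [1])
Step 2: AEBA  (used choices [2])
Step 3: AAAEBA  (used choices [2])


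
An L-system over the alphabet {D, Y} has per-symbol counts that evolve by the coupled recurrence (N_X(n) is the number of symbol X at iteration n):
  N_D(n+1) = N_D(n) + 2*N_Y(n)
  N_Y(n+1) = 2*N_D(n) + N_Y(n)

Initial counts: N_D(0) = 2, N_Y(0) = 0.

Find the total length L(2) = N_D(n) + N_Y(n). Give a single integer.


Step 0: N_D=2, N_Y=0, L=2
Step 1: N_D=2, N_Y=4, L=6
Step 2: N_D=10, N_Y=8, L=18

Answer: 18


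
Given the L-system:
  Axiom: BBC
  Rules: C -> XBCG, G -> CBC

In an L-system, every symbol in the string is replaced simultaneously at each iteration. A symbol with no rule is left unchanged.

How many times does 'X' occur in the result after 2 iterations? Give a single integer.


Answer: 2

Derivation:
Step 0: BBC  (0 'X')
Step 1: BBXBCG  (1 'X')
Step 2: BBXBXBCGCBC  (2 'X')


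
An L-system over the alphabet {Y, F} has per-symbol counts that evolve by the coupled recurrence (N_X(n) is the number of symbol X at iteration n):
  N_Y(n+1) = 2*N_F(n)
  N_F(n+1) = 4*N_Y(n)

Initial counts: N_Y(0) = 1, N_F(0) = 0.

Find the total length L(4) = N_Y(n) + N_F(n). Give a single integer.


Answer: 64

Derivation:
Step 0: N_Y=1, N_F=0, L=1
Step 1: N_Y=0, N_F=4, L=4
Step 2: N_Y=8, N_F=0, L=8
Step 3: N_Y=0, N_F=32, L=32
Step 4: N_Y=64, N_F=0, L=64


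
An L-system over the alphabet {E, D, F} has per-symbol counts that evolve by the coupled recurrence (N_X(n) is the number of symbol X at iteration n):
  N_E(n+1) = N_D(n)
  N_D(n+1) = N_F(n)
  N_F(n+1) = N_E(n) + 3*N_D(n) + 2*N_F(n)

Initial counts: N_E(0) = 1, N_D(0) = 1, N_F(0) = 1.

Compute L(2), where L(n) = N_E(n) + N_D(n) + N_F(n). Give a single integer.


Step 0: N_E=1, N_D=1, N_F=1, L=3
Step 1: N_E=1, N_D=1, N_F=6, L=8
Step 2: N_E=1, N_D=6, N_F=16, L=23

Answer: 23


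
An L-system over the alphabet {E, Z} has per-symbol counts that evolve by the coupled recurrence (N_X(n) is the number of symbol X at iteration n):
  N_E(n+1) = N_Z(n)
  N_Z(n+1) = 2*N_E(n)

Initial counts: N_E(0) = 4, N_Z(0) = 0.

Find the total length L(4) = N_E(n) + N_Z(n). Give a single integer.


Answer: 16

Derivation:
Step 0: N_E=4, N_Z=0, L=4
Step 1: N_E=0, N_Z=8, L=8
Step 2: N_E=8, N_Z=0, L=8
Step 3: N_E=0, N_Z=16, L=16
Step 4: N_E=16, N_Z=0, L=16


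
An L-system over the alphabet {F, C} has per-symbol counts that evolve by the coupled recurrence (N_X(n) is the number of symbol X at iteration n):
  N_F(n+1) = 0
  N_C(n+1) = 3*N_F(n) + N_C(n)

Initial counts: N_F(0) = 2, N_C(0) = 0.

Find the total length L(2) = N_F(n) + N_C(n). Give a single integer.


Step 0: N_F=2, N_C=0, L=2
Step 1: N_F=0, N_C=6, L=6
Step 2: N_F=0, N_C=6, L=6

Answer: 6


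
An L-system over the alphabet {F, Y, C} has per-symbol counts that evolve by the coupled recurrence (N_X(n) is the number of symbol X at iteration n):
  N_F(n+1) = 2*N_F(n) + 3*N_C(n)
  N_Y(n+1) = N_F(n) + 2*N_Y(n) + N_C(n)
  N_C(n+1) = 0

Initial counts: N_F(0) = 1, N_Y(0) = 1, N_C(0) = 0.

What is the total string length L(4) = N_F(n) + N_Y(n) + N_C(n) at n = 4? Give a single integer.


Answer: 64

Derivation:
Step 0: N_F=1, N_Y=1, N_C=0, L=2
Step 1: N_F=2, N_Y=3, N_C=0, L=5
Step 2: N_F=4, N_Y=8, N_C=0, L=12
Step 3: N_F=8, N_Y=20, N_C=0, L=28
Step 4: N_F=16, N_Y=48, N_C=0, L=64


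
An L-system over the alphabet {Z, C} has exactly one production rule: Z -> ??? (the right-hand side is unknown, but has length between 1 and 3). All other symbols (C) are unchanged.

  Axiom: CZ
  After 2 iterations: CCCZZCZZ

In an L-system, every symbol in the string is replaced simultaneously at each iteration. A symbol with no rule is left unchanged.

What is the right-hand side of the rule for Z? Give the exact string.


Trying Z -> CZZ:
  Step 0: CZ
  Step 1: CCZZ
  Step 2: CCCZZCZZ
Matches the given result.

Answer: CZZ


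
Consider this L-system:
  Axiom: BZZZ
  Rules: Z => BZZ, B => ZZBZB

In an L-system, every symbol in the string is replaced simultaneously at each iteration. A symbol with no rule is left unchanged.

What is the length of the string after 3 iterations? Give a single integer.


Step 0: length = 4
Step 1: length = 14
Step 2: length = 52
Step 3: length = 194

Answer: 194


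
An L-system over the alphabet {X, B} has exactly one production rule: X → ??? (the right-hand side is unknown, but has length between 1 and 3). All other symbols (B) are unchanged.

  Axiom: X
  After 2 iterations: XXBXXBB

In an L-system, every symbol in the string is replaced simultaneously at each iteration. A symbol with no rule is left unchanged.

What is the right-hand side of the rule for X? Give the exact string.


Answer: XXB

Derivation:
Trying X → XXB:
  Step 0: X
  Step 1: XXB
  Step 2: XXBXXBB
Matches the given result.


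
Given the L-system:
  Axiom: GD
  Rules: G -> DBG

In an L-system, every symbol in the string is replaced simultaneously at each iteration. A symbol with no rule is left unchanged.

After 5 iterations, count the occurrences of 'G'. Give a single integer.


Step 0: GD  (1 'G')
Step 1: DBGD  (1 'G')
Step 2: DBDBGD  (1 'G')
Step 3: DBDBDBGD  (1 'G')
Step 4: DBDBDBDBGD  (1 'G')
Step 5: DBDBDBDBDBGD  (1 'G')

Answer: 1


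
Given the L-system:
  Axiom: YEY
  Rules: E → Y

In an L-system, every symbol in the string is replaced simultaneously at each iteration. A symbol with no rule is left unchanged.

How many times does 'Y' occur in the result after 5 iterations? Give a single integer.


Step 0: YEY  (2 'Y')
Step 1: YYY  (3 'Y')
Step 2: YYY  (3 'Y')
Step 3: YYY  (3 'Y')
Step 4: YYY  (3 'Y')
Step 5: YYY  (3 'Y')

Answer: 3


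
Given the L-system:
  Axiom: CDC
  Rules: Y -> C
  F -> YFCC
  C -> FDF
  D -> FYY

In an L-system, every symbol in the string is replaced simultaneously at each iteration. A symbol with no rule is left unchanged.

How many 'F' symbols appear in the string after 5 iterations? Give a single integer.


Step 0: CDC  (0 'F')
Step 1: FDFFYYFDF  (5 'F')
Step 2: YFCCFYYYFCCYFCCCCYFCCFYYYFCC  (7 'F')
Step 3: CYFCCFDFFDFYFCCCCCYFCCFDFFDFCYFCCFDFFDFFDFFDFCYFCCFDFFDFYFCCCCCYFCCFDFFDF  (31 'F')
Step 4: FDFCYFCCFDFFDFYFCCFYYYFCCYFCCFYYYFCCCYFCCFDFFDFFDFFDFFDFCYFCCFDFFDFYFCCFYYYFCCYFCCFYYYFCCFDFCYFCCFDFFDFYFCCFYYYFCCYFCCFYYYFCCYFCCFYYYFCCYFCCFYYYFCCFDFCYFCCFDFFDFYFCCFYYYFCCYFCCFYYYFCCCYFCCFDFFDFFDFFDFFDFCYFCCFDFFDFYFCCFYYYFCCYFCCFYYYFCC  (89 'F')
Step 5: YFCCFYYYFCCFDFCYFCCFDFFDFYFCCFYYYFCCYFCCFYYYFCCCYFCCFDFFDFYFCCCCCYFCCFDFFDFCYFCCFDFFDFYFCCCCCYFCCFDFFDFFDFCYFCCFDFFDFYFCCFYYYFCCYFCCFYYYFCCYFCCFYYYFCCYFCCFYYYFCCYFCCFYYYFCCFDFCYFCCFDFFDFYFCCFYYYFCCYFCCFYYYFCCCYFCCFDFFDFYFCCCCCYFCCFDFFDFCYFCCFDFFDFYFCCCCCYFCCFDFFDFYFCCFYYYFCCFDFCYFCCFDFFDFYFCCFYYYFCCYFCCFYYYFCCCYFCCFDFFDFYFCCCCCYFCCFDFFDFCYFCCFDFFDFYFCCCCCYFCCFDFFDFCYFCCFDFFDFYFCCCCCYFCCFDFFDFCYFCCFDFFDFYFCCCCCYFCCFDFFDFYFCCFYYYFCCFDFCYFCCFDFFDFYFCCFYYYFCCYFCCFYYYFCCCYFCCFDFFDFYFCCCCCYFCCFDFFDFCYFCCFDFFDFYFCCCCCYFCCFDFFDFFDFCYFCCFDFFDFYFCCFYYYFCCYFCCFYYYFCCYFCCFYYYFCCYFCCFYYYFCCYFCCFYYYFCCFDFCYFCCFDFFDFYFCCFYYYFCCYFCCFYYYFCCCYFCCFDFFDFYFCCCCCYFCCFDFFDFCYFCCFDFFDFYFCCCCCYFCCFDFFDF  (250 'F')

Answer: 250


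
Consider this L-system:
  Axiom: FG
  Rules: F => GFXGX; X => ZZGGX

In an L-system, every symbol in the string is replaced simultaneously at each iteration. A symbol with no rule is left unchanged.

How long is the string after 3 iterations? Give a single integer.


Answer: 38

Derivation:
Step 0: length = 2
Step 1: length = 6
Step 2: length = 18
Step 3: length = 38


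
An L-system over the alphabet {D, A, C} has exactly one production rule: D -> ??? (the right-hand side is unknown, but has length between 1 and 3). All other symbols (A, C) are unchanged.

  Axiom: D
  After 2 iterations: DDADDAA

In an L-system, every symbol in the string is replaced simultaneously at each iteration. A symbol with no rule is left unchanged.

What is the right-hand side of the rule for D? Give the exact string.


Answer: DDA

Derivation:
Trying D -> DDA:
  Step 0: D
  Step 1: DDA
  Step 2: DDADDAA
Matches the given result.


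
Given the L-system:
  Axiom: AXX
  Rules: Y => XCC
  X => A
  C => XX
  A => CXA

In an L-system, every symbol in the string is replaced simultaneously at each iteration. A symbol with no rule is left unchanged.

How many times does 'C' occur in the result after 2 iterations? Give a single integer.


Step 0: AXX  (0 'C')
Step 1: CXAAA  (1 'C')
Step 2: XXACXACXACXA  (3 'C')

Answer: 3


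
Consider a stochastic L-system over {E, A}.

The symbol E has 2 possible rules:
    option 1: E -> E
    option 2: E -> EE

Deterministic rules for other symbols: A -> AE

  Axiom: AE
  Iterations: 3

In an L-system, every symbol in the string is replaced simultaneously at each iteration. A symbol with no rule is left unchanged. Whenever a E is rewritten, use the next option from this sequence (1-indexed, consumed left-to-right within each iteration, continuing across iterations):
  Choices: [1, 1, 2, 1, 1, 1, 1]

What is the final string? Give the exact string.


Answer: AEEEEE

Derivation:
Step 0: AE
Step 1: AEE  (used choices [1])
Step 2: AEEEE  (used choices [1, 2])
Step 3: AEEEEE  (used choices [1, 1, 1, 1])


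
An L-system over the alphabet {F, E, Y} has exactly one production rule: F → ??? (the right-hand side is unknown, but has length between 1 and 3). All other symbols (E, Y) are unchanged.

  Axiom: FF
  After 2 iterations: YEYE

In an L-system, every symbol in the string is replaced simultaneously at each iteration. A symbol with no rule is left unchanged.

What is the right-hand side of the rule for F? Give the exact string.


Answer: YE

Derivation:
Trying F → YE:
  Step 0: FF
  Step 1: YEYE
  Step 2: YEYE
Matches the given result.


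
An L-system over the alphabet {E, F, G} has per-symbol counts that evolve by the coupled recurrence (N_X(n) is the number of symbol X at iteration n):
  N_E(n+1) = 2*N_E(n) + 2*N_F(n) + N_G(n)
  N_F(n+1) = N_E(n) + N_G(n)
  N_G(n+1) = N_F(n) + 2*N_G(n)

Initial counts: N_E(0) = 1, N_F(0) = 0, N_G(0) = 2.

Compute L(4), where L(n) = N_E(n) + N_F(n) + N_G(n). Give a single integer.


Answer: 396

Derivation:
Step 0: N_E=1, N_F=0, N_G=2, L=3
Step 1: N_E=4, N_F=3, N_G=4, L=11
Step 2: N_E=18, N_F=8, N_G=11, L=37
Step 3: N_E=63, N_F=29, N_G=30, L=122
Step 4: N_E=214, N_F=93, N_G=89, L=396


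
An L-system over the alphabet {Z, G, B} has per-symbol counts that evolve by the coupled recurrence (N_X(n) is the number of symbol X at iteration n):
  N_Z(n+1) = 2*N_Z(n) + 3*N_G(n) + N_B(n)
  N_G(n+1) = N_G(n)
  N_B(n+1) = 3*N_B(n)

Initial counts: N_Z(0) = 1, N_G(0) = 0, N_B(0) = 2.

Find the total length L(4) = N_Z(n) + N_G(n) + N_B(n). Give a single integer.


Answer: 308

Derivation:
Step 0: N_Z=1, N_G=0, N_B=2, L=3
Step 1: N_Z=4, N_G=0, N_B=6, L=10
Step 2: N_Z=14, N_G=0, N_B=18, L=32
Step 3: N_Z=46, N_G=0, N_B=54, L=100
Step 4: N_Z=146, N_G=0, N_B=162, L=308


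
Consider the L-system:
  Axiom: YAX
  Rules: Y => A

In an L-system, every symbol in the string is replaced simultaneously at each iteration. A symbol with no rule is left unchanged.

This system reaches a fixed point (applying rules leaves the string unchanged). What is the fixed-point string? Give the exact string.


Answer: AAX

Derivation:
Step 0: YAX
Step 1: AAX
Step 2: AAX  (unchanged — fixed point at step 1)


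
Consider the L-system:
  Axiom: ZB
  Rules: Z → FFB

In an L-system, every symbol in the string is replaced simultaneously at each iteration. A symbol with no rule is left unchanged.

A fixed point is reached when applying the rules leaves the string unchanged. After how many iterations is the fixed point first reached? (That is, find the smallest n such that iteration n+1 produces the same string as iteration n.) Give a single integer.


Step 0: ZB
Step 1: FFBB
Step 2: FFBB  (unchanged — fixed point at step 1)

Answer: 1


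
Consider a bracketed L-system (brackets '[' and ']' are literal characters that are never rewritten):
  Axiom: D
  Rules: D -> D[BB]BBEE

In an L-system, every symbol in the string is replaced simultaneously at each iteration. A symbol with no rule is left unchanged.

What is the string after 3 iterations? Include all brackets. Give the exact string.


Step 0: D
Step 1: D[BB]BBEE
Step 2: D[BB]BBEE[BB]BBEE
Step 3: D[BB]BBEE[BB]BBEE[BB]BBEE

Answer: D[BB]BBEE[BB]BBEE[BB]BBEE


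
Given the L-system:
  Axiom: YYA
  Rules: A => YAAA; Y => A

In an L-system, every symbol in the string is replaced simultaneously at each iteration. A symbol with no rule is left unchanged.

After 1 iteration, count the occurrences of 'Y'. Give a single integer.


Step 0: YYA  (2 'Y')
Step 1: AAYAAA  (1 'Y')

Answer: 1


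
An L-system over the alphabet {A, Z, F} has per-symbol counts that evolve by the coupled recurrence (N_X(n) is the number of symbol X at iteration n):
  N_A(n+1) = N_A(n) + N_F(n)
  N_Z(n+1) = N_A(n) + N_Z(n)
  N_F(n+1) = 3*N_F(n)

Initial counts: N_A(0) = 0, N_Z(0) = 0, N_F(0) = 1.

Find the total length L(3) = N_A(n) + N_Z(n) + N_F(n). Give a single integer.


Step 0: N_A=0, N_Z=0, N_F=1, L=1
Step 1: N_A=1, N_Z=0, N_F=3, L=4
Step 2: N_A=4, N_Z=1, N_F=9, L=14
Step 3: N_A=13, N_Z=5, N_F=27, L=45

Answer: 45


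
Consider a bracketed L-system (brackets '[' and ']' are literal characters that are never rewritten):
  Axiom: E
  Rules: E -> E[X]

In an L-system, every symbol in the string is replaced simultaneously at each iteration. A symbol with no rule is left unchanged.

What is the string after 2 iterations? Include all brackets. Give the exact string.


Step 0: E
Step 1: E[X]
Step 2: E[X][X]

Answer: E[X][X]


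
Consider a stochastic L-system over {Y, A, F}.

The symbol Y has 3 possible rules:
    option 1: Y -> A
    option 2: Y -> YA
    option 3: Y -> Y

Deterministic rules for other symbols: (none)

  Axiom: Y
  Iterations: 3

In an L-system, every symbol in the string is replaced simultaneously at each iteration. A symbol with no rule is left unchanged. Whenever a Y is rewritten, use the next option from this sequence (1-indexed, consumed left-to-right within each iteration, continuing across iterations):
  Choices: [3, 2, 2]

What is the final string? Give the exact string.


Step 0: Y
Step 1: Y  (used choices [3])
Step 2: YA  (used choices [2])
Step 3: YAA  (used choices [2])

Answer: YAA


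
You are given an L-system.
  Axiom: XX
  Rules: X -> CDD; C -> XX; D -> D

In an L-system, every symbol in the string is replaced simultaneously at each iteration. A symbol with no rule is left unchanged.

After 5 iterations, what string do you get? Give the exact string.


Step 0: XX
Step 1: CDDCDD
Step 2: XXDDXXDD
Step 3: CDDCDDDDCDDCDDDD
Step 4: XXDDXXDDDDXXDDXXDDDD
Step 5: CDDCDDDDCDDCDDDDDDCDDCDDDDCDDCDDDDDD

Answer: CDDCDDDDCDDCDDDDDDCDDCDDDDCDDCDDDDDD


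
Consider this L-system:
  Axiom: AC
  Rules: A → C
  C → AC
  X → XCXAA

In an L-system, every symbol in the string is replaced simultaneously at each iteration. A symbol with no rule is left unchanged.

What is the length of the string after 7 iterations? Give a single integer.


Answer: 55

Derivation:
Step 0: length = 2
Step 1: length = 3
Step 2: length = 5
Step 3: length = 8
Step 4: length = 13
Step 5: length = 21
Step 6: length = 34
Step 7: length = 55


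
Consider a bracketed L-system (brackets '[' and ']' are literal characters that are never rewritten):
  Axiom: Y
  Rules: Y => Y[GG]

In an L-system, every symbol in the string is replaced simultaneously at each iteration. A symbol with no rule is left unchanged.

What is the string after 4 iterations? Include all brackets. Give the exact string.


Answer: Y[GG][GG][GG][GG]

Derivation:
Step 0: Y
Step 1: Y[GG]
Step 2: Y[GG][GG]
Step 3: Y[GG][GG][GG]
Step 4: Y[GG][GG][GG][GG]


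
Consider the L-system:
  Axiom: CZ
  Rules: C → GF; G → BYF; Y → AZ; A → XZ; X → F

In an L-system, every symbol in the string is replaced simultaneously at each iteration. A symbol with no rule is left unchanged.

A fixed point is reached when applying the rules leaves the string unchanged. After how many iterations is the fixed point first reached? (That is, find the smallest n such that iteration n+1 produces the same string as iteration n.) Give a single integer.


Answer: 5

Derivation:
Step 0: CZ
Step 1: GFZ
Step 2: BYFFZ
Step 3: BAZFFZ
Step 4: BXZZFFZ
Step 5: BFZZFFZ
Step 6: BFZZFFZ  (unchanged — fixed point at step 5)


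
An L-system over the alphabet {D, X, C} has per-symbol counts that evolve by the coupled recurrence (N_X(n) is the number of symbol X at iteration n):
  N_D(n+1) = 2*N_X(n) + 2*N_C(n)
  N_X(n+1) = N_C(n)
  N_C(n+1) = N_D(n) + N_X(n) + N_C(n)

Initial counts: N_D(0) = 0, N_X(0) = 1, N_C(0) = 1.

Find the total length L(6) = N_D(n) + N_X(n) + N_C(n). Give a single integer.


Answer: 626

Derivation:
Step 0: N_D=0, N_X=1, N_C=1, L=2
Step 1: N_D=4, N_X=1, N_C=2, L=7
Step 2: N_D=6, N_X=2, N_C=7, L=15
Step 3: N_D=18, N_X=7, N_C=15, L=40
Step 4: N_D=44, N_X=15, N_C=40, L=99
Step 5: N_D=110, N_X=40, N_C=99, L=249
Step 6: N_D=278, N_X=99, N_C=249, L=626


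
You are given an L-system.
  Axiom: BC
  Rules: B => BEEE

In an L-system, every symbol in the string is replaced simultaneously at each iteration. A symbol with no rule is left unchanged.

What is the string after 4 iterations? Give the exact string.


Step 0: BC
Step 1: BEEEC
Step 2: BEEEEEEC
Step 3: BEEEEEEEEEC
Step 4: BEEEEEEEEEEEEC

Answer: BEEEEEEEEEEEEC


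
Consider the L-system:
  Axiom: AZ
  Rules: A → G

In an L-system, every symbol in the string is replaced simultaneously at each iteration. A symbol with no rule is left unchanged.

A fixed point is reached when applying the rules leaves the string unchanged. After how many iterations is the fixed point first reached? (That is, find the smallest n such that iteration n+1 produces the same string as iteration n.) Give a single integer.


Answer: 1

Derivation:
Step 0: AZ
Step 1: GZ
Step 2: GZ  (unchanged — fixed point at step 1)


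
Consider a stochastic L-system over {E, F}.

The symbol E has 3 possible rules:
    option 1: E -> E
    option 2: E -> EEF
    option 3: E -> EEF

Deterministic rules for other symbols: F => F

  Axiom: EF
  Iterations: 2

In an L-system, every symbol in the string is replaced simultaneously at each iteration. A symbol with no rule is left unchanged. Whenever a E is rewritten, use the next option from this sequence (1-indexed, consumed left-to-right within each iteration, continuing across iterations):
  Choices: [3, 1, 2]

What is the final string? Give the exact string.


Answer: EEEFFF

Derivation:
Step 0: EF
Step 1: EEFF  (used choices [3])
Step 2: EEEFFF  (used choices [1, 2])


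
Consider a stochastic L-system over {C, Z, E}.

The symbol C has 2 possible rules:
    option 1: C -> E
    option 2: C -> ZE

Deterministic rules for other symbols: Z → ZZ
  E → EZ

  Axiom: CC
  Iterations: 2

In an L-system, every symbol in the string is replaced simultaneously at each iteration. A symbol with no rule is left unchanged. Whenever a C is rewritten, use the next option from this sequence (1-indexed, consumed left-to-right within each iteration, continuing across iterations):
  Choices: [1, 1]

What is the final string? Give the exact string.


Step 0: CC
Step 1: EE  (used choices [1, 1])
Step 2: EZEZ  (used choices [])

Answer: EZEZ


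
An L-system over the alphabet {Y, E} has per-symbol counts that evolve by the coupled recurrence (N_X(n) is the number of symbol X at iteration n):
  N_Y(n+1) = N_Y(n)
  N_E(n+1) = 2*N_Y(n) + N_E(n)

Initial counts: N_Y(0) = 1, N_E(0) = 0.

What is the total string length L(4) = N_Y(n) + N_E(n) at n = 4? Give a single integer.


Answer: 9

Derivation:
Step 0: N_Y=1, N_E=0, L=1
Step 1: N_Y=1, N_E=2, L=3
Step 2: N_Y=1, N_E=4, L=5
Step 3: N_Y=1, N_E=6, L=7
Step 4: N_Y=1, N_E=8, L=9


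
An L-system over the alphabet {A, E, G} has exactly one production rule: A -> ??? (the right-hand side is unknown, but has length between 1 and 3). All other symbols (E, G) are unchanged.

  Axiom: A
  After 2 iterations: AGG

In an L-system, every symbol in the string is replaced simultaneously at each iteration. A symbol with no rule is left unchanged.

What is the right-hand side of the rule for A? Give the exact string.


Answer: AG

Derivation:
Trying A -> AG:
  Step 0: A
  Step 1: AG
  Step 2: AGG
Matches the given result.


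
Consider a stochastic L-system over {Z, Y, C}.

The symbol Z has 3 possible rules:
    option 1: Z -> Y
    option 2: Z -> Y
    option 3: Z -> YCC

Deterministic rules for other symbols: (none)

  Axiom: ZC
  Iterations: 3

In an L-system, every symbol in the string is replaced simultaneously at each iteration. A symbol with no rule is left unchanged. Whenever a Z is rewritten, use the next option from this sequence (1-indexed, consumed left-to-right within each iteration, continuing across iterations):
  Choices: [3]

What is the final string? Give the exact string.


Answer: YCCC

Derivation:
Step 0: ZC
Step 1: YCCC  (used choices [3])
Step 2: YCCC  (used choices [])
Step 3: YCCC  (used choices [])


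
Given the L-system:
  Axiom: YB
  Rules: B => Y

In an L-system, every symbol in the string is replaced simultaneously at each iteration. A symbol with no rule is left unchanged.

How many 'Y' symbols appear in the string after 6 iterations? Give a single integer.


Answer: 2

Derivation:
Step 0: YB  (1 'Y')
Step 1: YY  (2 'Y')
Step 2: YY  (2 'Y')
Step 3: YY  (2 'Y')
Step 4: YY  (2 'Y')
Step 5: YY  (2 'Y')
Step 6: YY  (2 'Y')


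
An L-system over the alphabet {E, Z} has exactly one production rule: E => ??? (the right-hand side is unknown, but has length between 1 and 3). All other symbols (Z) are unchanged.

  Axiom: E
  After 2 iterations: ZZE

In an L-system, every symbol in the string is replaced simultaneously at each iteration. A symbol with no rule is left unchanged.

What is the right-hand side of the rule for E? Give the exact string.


Trying E => ZE:
  Step 0: E
  Step 1: ZE
  Step 2: ZZE
Matches the given result.

Answer: ZE


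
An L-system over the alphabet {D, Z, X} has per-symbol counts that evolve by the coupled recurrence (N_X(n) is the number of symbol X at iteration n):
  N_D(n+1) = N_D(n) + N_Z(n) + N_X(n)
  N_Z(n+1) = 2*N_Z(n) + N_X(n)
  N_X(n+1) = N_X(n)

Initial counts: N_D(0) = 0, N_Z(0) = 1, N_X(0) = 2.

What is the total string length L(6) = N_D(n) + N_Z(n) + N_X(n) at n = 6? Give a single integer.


Step 0: N_D=0, N_Z=1, N_X=2, L=3
Step 1: N_D=3, N_Z=4, N_X=2, L=9
Step 2: N_D=9, N_Z=10, N_X=2, L=21
Step 3: N_D=21, N_Z=22, N_X=2, L=45
Step 4: N_D=45, N_Z=46, N_X=2, L=93
Step 5: N_D=93, N_Z=94, N_X=2, L=189
Step 6: N_D=189, N_Z=190, N_X=2, L=381

Answer: 381


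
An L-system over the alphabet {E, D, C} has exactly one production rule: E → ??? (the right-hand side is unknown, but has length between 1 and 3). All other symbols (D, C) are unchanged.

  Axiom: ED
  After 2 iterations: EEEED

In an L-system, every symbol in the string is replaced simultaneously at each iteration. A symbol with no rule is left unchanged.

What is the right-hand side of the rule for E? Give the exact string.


Trying E → EE:
  Step 0: ED
  Step 1: EED
  Step 2: EEEED
Matches the given result.

Answer: EE


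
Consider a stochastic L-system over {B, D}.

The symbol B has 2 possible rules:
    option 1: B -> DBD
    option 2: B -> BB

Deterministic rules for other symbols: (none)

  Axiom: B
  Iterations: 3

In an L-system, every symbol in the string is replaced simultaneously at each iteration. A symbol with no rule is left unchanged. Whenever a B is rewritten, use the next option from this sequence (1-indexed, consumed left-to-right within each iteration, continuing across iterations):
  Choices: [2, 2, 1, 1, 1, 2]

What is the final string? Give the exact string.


Step 0: B
Step 1: BB  (used choices [2])
Step 2: BBDBD  (used choices [2, 1])
Step 3: DBDDBDDBBD  (used choices [1, 1, 2])

Answer: DBDDBDDBBD
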